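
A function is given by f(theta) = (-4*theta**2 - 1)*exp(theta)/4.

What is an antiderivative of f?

An antiderivative is F(theta) = -theta**2*exp(theta) + 2*theta*exp(theta) - 9*exp(theta)/4.

f has the shape u'v + uv' for u = -theta**2 + 2*theta - 9/4 and v = exp(theta) — it is the derivative of the product u*v.
Check: d/dtheta[-theta**2*exp(theta) + 2*theta*exp(theta) - 9*exp(theta)/4] = -theta**2*exp(theta) - exp(theta)/4, which equals f(theta).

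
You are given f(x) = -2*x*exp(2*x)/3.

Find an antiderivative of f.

f has the shape u'v + uv' for u = 1/6 - x/3 and v = exp(2*x) — it is the derivative of the product u*v.
Check: d/dx[(1 - 2*x)*exp(2*x)/6] = -2*x*exp(2*x)/3 = f(x).

An antiderivative is F(x) = (1 - 2*x)*exp(2*x)/6.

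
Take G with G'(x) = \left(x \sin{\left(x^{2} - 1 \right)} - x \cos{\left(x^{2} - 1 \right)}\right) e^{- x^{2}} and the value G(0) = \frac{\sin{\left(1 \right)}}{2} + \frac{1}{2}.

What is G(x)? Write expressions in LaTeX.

G'(x) has the shape u'v + uv' for u = - \frac{e^{- x^{2}}}{2} and v = \sin{\left(x^{2} - 1 \right)} — it is the derivative of the product u*v.
A general antiderivative is - \frac{e^{- x^{2}} \sin{\left(x^{2} - 1 \right)}}{2} + C.
The condition gives C = \frac{\sin{\left(1 \right)}}{2} + \frac{1}{2} - (\frac{\sin{\left(1 \right)}}{2}) = \frac{1}{2}.
So G(x) = \frac{\left(e^{x^{2}} - \sin{\left(x^{2} - 1 \right)}\right) e^{- x^{2}}}{2}.
Check: d/dx[\frac{\left(e^{x^{2}} - \sin{\left(x^{2} - 1 \right)}\right) e^{- x^{2}}}{2}] = \left(x \sin{\left(x^{2} - 1 \right)} - x \cos{\left(x^{2} - 1 \right)}\right) e^{- x^{2}} = G'(x).

G(x) = \frac{\left(e^{x^{2}} - \sin{\left(x^{2} - 1 \right)}\right) e^{- x^{2}}}{2}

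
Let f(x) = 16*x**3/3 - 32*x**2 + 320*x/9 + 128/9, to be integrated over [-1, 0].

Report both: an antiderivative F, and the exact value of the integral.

Antiderivative: F(x) = 4*(3*x**2 - 12*x - 4)**2/27; value = -140/9

f matches the chain-rule pattern g'(h)*h' with inner function h(x) = -x**2 + 4*x + 4/3; substituting u = h(x) collapses the integral.
F(x) = 4*(3*x**2 - 12*x - 4)**2/27 is an antiderivative of f.
Check: d/dx[4*(3*x**2 - 12*x - 4)**2/27] = 16*x**3/3 - 32*x**2 + 320*x/9 + 128/9 = f(x).
F(0) = 64/27; F(-1) = 484/27.
Integral = F(0) - F(-1) = -140/9.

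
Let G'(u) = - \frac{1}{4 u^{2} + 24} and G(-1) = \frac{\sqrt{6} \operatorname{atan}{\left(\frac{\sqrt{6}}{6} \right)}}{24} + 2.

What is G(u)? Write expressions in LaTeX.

Since d/du undoes antidifferentiation here, G(u) must give back the stated G'(u).
A general antiderivative is - \frac{\sqrt{6} \operatorname{atan}{\left(\frac{\sqrt{6} u}{6} \right)}}{24} + C.
The condition gives C = \frac{\sqrt{6} \operatorname{atan}{\left(\frac{\sqrt{6}}{6} \right)}}{24} + 2 - (\frac{\sqrt{6} \operatorname{atan}{\left(\frac{\sqrt{6}}{6} \right)}}{24}) = 2.
So G(u) = - \frac{\sqrt{6} \operatorname{atan}{\left(\frac{\sqrt{6} u}{6} \right)}}{24} + 2.
Check: d/du[- \frac{\sqrt{6} \operatorname{atan}{\left(\frac{\sqrt{6} u}{6} \right)}}{24} + 2] = - \frac{1}{4 u^{2} + 24} = G'(u).

G(u) = - \frac{\sqrt{6} \operatorname{atan}{\left(\frac{\sqrt{6} u}{6} \right)}}{24} + 2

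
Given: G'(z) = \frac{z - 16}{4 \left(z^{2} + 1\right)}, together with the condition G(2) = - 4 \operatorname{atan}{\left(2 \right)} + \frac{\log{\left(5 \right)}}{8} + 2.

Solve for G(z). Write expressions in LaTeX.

G(z) = \frac{\log{\left(z^{2} + 1 \right)}}{8} - 4 \operatorname{atan}{\left(z \right)} + 2

For G(z) to be correct, d/dz[G] must agree with the stated G'(z) identically.
A general antiderivative is \frac{\log{\left(z^{2} + 1 \right)}}{8} - 4 \operatorname{atan}{\left(z \right)} + C.
The condition gives C = - 4 \operatorname{atan}{\left(2 \right)} + \frac{\log{\left(5 \right)}}{8} + 2 - (- 4 \operatorname{atan}{\left(2 \right)} + \frac{\log{\left(5 \right)}}{8}) = 2.
So G(z) = \frac{\log{\left(z^{2} + 1 \right)}}{8} - 4 \operatorname{atan}{\left(z \right)} + 2.
Check: d/dz[\frac{\log{\left(z^{2} + 1 \right)}}{8} - 4 \operatorname{atan}{\left(z \right)} + 2] = \frac{z - 16}{4 z^{2} + 4}, which equals G'(z).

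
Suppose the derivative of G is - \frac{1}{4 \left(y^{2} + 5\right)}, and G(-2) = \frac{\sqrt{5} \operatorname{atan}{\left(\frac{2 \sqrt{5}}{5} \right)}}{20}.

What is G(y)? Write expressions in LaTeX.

G(y) = - \frac{\sqrt{5} \operatorname{atan}{\left(\frac{\sqrt{5} y}{5} \right)}}{20}

The proposed G(y) is checked by its d/dy: the result must match the given G'(y).
A general antiderivative is - \frac{\sqrt{5} \operatorname{atan}{\left(\frac{\sqrt{5} y}{5} \right)}}{20} + C.
The condition gives C = \frac{\sqrt{5} \operatorname{atan}{\left(\frac{2 \sqrt{5}}{5} \right)}}{20} - (\frac{\sqrt{5} \operatorname{atan}{\left(\frac{2 \sqrt{5}}{5} \right)}}{20}) = 0.
So G(y) = - \frac{\sqrt{5} \operatorname{atan}{\left(\frac{\sqrt{5} y}{5} \right)}}{20}.
Check: d/dy[- \frac{\sqrt{5} \operatorname{atan}{\left(\frac{\sqrt{5} y}{5} \right)}}{20}] = - \frac{1}{4 y^{2} + 20}, which equals G'(y).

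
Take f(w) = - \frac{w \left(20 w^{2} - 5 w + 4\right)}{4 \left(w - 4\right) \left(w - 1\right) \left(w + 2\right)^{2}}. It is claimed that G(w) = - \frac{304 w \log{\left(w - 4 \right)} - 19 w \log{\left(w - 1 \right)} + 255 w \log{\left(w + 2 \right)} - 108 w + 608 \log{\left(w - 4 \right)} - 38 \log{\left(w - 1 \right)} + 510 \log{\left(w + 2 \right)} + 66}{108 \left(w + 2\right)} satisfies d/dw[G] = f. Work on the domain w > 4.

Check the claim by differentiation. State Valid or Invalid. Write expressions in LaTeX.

d/dw[G] = \frac{- 20 w^{3} + 5 w^{2} - 4 w}{4 w^{4} - 4 w^{3} - 48 w^{2} - 16 w + 64}
This equals f(w) exactly, so the claim holds.

Valid - differentiating G returns exactly f.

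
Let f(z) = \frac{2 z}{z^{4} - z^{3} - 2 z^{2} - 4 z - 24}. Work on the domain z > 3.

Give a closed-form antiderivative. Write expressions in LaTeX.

An antiderivative is F(z) = \frac{6 \log{\left(z - 3 \right)}}{65} + \frac{\log{\left(z + 2 \right)}}{10} - \frac{5 \log{\left(z^{2} + 4 \right)}}{52} - \frac{\operatorname{atan}{\left(\frac{z}{2} \right)}}{26}.

The denominator factors as \left(z - 3\right) \left(z + 2\right) \left(z^{2} + 4\right); partial fractions split f into directly integrable pieces: - \frac{5 z + 2}{26 \left(z^{2} + 4\right)} + \frac{1}{10 \left(z + 2\right)} + \frac{6}{65 \left(z - 3\right)}.
Check: d/dz[\frac{6 \log{\left(z - 3 \right)}}{65} + \frac{\log{\left(z + 2 \right)}}{10} - \frac{5 \log{\left(z^{2} + 4 \right)}}{52} - \frac{\operatorname{atan}{\left(\frac{z}{2} \right)}}{26}] = \frac{2 z}{z^{4} - z^{3} - 2 z^{2} - 4 z - 24} = f(z).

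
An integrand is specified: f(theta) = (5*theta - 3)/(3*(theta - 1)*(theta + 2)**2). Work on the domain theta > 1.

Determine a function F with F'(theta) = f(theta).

The denominator factors as 3*(theta - 1)*(theta + 2)**2; partial fractions split f into directly integrable pieces: -2/(27*(theta + 2)) + 13/(9*(theta + 2)**2) + 2/(27*(theta - 1)).
Check: d/dtheta[2*log(theta - 1)/27 - 2*log(theta + 2)/27 - 13/(9*theta + 18)] = (5*theta - 3)/(3*theta**3 + 9*theta**2 - 12), which equals f(theta).

An antiderivative is F(theta) = 2*log(theta - 1)/27 - 2*log(theta + 2)/27 - 13/(9*theta + 18).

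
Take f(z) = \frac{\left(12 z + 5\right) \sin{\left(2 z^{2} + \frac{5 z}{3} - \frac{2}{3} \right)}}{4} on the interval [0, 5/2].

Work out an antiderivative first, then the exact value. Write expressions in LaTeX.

Antiderivative: F(z) = - \frac{3 \cos{\left(2 z^{2} + \frac{5 z}{3} - \frac{2}{3} \right)}}{4}; value = \frac{3 \cos{\left(\frac{2}{3} \right)}}{4} - \frac{3 \cos{\left(16 \right)}}{4}

f matches the chain-rule pattern g'(h)*h' with inner function h(z) = 2 z^{2} + \frac{5 z}{3} - \frac{2}{3}; substituting u = h(z) collapses the integral.
F(z) = - \frac{3 \cos{\left(2 z^{2} + \frac{5 z}{3} - \frac{2}{3} \right)}}{4} is an antiderivative of f.
Check: d/dz[- \frac{3 \cos{\left(2 z^{2} + \frac{5 z}{3} - \frac{2}{3} \right)}}{4}] = 3 z \sin{\left(2 z^{2} + \frac{5 z}{3} - \frac{2}{3} \right)} + \frac{5 \sin{\left(2 z^{2} + \frac{5 z}{3} - \frac{2}{3} \right)}}{4}, which equals f(z).
F(5/2) = - \frac{3 \cos{\left(16 \right)}}{4}; F(0) = - \frac{3 \cos{\left(\frac{2}{3} \right)}}{4}.
Integral = F(5/2) - F(0) = \frac{3 \cos{\left(\frac{2}{3} \right)}}{4} - \frac{3 \cos{\left(16 \right)}}{4}.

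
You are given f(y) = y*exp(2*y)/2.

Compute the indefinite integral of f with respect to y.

f has the shape u'v + uv' for u = y/4 - 1/8 and v = exp(2*y) — it is the derivative of the product u*v.
Check: d/dy[(2*y - 1)*exp(2*y)/8] = y*exp(2*y)/2 = f(y).

F(y) = (2*y - 1)*exp(2*y)/8 + C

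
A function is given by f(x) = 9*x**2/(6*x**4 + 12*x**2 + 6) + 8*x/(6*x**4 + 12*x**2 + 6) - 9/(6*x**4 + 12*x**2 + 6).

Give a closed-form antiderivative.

Recognize the product-rule pattern: f = u'v + uv' with u = 1/(2*x**2 + 2), v = -3*x - 4/3, so integration by parts undoes it.
Check: d/dx[(-9*x - 4)/(6*(x**2 + 1))] = (9*x**2 + 8*x - 9)/(6*x**4 + 12*x**2 + 6), which equals f(x).

An antiderivative is F(x) = (-9*x - 4)/(6*(x**2 + 1)).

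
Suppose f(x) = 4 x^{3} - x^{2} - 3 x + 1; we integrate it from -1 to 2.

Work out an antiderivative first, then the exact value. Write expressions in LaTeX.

Integrate term by term and add the pieces.
F(x) = x^{4} - \frac{x^{3}}{3} - \frac{3 x^{2}}{2} + x is an antiderivative of f.
Check: d/dx[x^{4} - \frac{x^{3}}{3} - \frac{3 x^{2}}{2} + x] = 4 x^{3} - x^{2} - 3 x + 1 = f(x).
F(2) = \frac{28}{3}; F(-1) = - \frac{7}{6}.
Integral = F(2) - F(-1) = \frac{21}{2}.

Antiderivative: F(x) = x^{4} - \frac{x^{3}}{3} - \frac{3 x^{2}}{2} + x; value = \frac{21}{2}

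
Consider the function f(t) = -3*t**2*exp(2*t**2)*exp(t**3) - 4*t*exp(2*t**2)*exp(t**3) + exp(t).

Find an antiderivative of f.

An antiderivative is F(t) = exp(t) - exp(2*t**2)*exp(t**3).

The integrand splits into summands that can be handled one at a time.
Check: d/dt[exp(t) - exp(2*t**2)*exp(t**3)] = -3*t**2*exp(2*t**2)*exp(t**3) - 4*t*exp(2*t**2)*exp(t**3) + exp(t) = f(t).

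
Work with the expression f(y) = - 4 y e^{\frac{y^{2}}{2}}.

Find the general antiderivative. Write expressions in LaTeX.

F(y) = - 4 e^{\frac{y^{2}}{2}} + C

The substitution u = \frac{y^{2}}{2} works: f is exactly (dF/du)*(du/dy) for that inner function.
Check: d/dy[- 4 e^{\frac{y^{2}}{2}}] = - 4 y e^{\frac{y^{2}}{2}} = f(y).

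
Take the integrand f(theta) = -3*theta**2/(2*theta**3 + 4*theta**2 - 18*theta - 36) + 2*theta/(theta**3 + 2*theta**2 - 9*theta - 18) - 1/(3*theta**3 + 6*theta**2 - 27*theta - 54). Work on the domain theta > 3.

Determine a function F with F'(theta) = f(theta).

Factor the denominator (6*(theta - 3)*(theta + 2)*(theta + 3)) and decompose: f = -119/(36*(theta + 3)) + 31/(15*(theta + 2)) - 47/(180*(theta - 3)); each piece integrates to a log, atan, or power term.
Check: d/dtheta[-47*log(theta - 3)/180 + 31*log(theta + 2)/15 - 119*log(theta + 3)/36] = (-9*theta**2 + 12*theta - 2)/(6*theta**3 + 12*theta**2 - 54*theta - 108), which equals f(theta).

An antiderivative is F(theta) = -47*log(theta - 3)/180 + 31*log(theta + 2)/15 - 119*log(theta + 3)/36.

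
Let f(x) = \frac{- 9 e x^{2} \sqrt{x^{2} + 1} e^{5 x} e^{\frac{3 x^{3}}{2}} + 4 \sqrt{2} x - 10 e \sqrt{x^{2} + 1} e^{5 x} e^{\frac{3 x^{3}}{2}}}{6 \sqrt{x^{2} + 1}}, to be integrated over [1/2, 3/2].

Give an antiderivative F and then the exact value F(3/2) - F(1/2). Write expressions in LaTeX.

An antiderivative F(x) passes only if d/dx[F] lands on f(x) exactly.
F(x) = \frac{2 \sqrt{2} \sqrt{x^{2} + 1}}{3} - \frac{e e^{5 x} e^{\frac{3 x^{3}}{2}}}{3} is an antiderivative of f.
Check: d/dx[\frac{2 \sqrt{2} \sqrt{x^{2} + 1}}{3} - \frac{e e^{5 x} e^{\frac{3 x^{3}}{2}}}{3}] = \frac{- 9 e x^{2} \sqrt{x^{2} + 1} e^{5 x} e^{\frac{3 x^{3}}{2}} + 4 \sqrt{2} x - 10 e \sqrt{x^{2} + 1} e^{5 x} e^{\frac{3 x^{3}}{2}}}{6 \sqrt{x^{2} + 1}} = f(x).
F(3/2) = - \frac{e^{\frac{217}{16}}}{3} + \frac{\sqrt{26}}{3}; F(1/2) = - \frac{e^{\frac{59}{16}}}{3} + \frac{\sqrt{10}}{3}.
Integral = F(3/2) - F(1/2) = - \frac{e^{\frac{217}{16}}}{3} - \frac{\sqrt{10}}{3} + \frac{\sqrt{26}}{3} + \frac{e^{\frac{59}{16}}}{3}.

Antiderivative: F(x) = \frac{2 \sqrt{2} \sqrt{x^{2} + 1}}{3} - \frac{e e^{5 x} e^{\frac{3 x^{3}}{2}}}{3}; value = - \frac{e^{\frac{217}{16}}}{3} - \frac{\sqrt{10}}{3} + \frac{\sqrt{26}}{3} + \frac{e^{\frac{59}{16}}}{3}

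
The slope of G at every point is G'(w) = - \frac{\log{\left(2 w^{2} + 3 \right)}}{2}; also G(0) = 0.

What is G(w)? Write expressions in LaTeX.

Check a candidate G(w) by differentiating: d/dw[G] must match the given G'(w).
A general antiderivative is - \frac{w \log{\left(2 w^{2} + 3 \right)}}{2} + w - \frac{\sqrt{6} \operatorname{atan}{\left(\frac{\sqrt{6} w}{3} \right)}}{2} + C.
The condition gives C = 0 - (0) = 0.
So G(w) = - \frac{w \log{\left(2 w^{2} + 3 \right)}}{2} + w - \frac{\sqrt{6} \operatorname{atan}{\left(\frac{\sqrt{6} w}{3} \right)}}{2}.
Check: d/dw[- \frac{w \log{\left(2 w^{2} + 3 \right)}}{2} + w - \frac{\sqrt{6} \operatorname{atan}{\left(\frac{\sqrt{6} w}{3} \right)}}{2}] = - \frac{\log{\left(2 w^{2} + 3 \right)}}{2} = G'(w).

G(w) = - \frac{w \log{\left(2 w^{2} + 3 \right)}}{2} + w - \frac{\sqrt{6} \operatorname{atan}{\left(\frac{\sqrt{6} w}{3} \right)}}{2}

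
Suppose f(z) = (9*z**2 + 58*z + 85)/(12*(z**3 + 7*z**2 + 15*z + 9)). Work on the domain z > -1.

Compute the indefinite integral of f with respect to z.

F(z) = 3*log(z + 1)/4 - 1/(3*(z + 3)) + C

A first test for any F(z): its z-derivative must equal f(z) identically.
Check: d/dz[3*log(z + 1)/4 - 1/(3*(z + 3))] = (9*z**2 + 58*z + 85)/(12*z**3 + 84*z**2 + 180*z + 108), which equals f(z).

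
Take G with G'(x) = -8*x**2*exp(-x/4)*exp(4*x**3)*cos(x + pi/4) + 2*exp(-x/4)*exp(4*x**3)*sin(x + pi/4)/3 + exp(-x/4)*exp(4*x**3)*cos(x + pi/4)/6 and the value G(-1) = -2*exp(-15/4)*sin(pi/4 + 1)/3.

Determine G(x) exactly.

G(x) = -2*exp(4*x**3 - x/4)*cos(x + pi/4)/3

G'(x) has the shape u'v + uv' for u = -2*cos(x + pi/4)/3 and v = exp(4*x**3 - x/4) — it is the derivative of the product u*v.
A general antiderivative is -2*exp(4*x**3 - x/4)*cos(x + pi/4)/3 + C.
The condition gives C = -2*exp(-15/4)*sin(pi/4 + 1)/3 - (-2*exp(-15/4)*sin(pi/4 + 1)/3) = 0.
So G(x) = -2*exp(4*x**3 - x/4)*cos(x + pi/4)/3.
Check: d/dx[-2*exp(4*x**3 - x/4)*cos(x + pi/4)/3] = -8*x**2*exp(-x/4)*exp(4*x**3)*cos(x + pi/4) + 2*exp(-x/4)*exp(4*x**3)*sin(x + pi/4)/3 + exp(-x/4)*exp(4*x**3)*cos(x + pi/4)/6 = G'(x).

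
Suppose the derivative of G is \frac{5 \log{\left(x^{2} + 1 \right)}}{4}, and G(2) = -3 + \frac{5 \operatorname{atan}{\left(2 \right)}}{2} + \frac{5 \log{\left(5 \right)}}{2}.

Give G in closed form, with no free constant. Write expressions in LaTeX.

G(x) = \frac{5 x \log{\left(x^{2} + 1 \right)}}{4} - \frac{5 x}{2} + \frac{5 \operatorname{atan}{\left(x \right)}}{2} + 2

Differentiate the proposed G(x) back; it has to land on the given G'(x).
A general antiderivative is \frac{5 x \log{\left(x^{2} + 1 \right)}}{4} - \frac{5 x}{2} + \frac{5 \operatorname{atan}{\left(x \right)}}{2} + C.
The condition gives C = -3 + \frac{5 \operatorname{atan}{\left(2 \right)}}{2} + \frac{5 \log{\left(5 \right)}}{2} - (-5 + \frac{5 \operatorname{atan}{\left(2 \right)}}{2} + \frac{5 \log{\left(5 \right)}}{2}) = 2.
So G(x) = \frac{5 x \log{\left(x^{2} + 1 \right)}}{4} - \frac{5 x}{2} + \frac{5 \operatorname{atan}{\left(x \right)}}{2} + 2.
Check: d/dx[\frac{5 x \log{\left(x^{2} + 1 \right)}}{4} - \frac{5 x}{2} + \frac{5 \operatorname{atan}{\left(x \right)}}{2} + 2] = \frac{5 \log{\left(x^{2} + 1 \right)}}{4} = G'(x).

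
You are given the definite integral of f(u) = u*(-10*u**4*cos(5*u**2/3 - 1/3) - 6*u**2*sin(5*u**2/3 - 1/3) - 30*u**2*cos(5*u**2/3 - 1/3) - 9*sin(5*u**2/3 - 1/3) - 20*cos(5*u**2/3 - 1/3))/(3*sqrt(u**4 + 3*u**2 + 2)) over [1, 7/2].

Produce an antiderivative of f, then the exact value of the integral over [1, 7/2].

Recognize the product-rule pattern: f = v'r + vr' with v = -sqrt(u**4 + 3*u**2 + 2), r = sin(5*u**2/3 - 1/3), so integration by parts undoes it.
F(u) = -sqrt(u**2 + 1)*sqrt(u**2 + 2)*sin(5*u**2/3 - 1/3) is an antiderivative of f.
Check: d/du[-sqrt(u**2 + 1)*sqrt(u**2 + 2)*sin(5*u**2/3 - 1/3)] = (-10*u**5*cos(5*u**2/3 - 1/3) - 6*u**3*sin(5*u**2/3 - 1/3) - 30*u**3*cos(5*u**2/3 - 1/3) - 9*u*sin(5*u**2/3 - 1/3) - 20*u*cos(5*u**2/3 - 1/3))/(3*sqrt(u**2 + 1)*sqrt(u**2 + 2)), which equals f(u).
F(7/2) = -sqrt(3021)*sin(241/12)/4; F(1) = -sqrt(6)*sin(4/3).
Integral = F(7/2) - F(1) = -sqrt(3021)*sin(241/12)/4 + sqrt(6)*sin(4/3).

Antiderivative: F(u) = -sqrt(u**2 + 1)*sqrt(u**2 + 2)*sin(5*u**2/3 - 1/3); value = -sqrt(3021)*sin(241/12)/4 + sqrt(6)*sin(4/3)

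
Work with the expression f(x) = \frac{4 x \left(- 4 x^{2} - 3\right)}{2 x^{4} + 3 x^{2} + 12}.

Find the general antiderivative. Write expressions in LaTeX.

The substitution u = x^{4} + \frac{3 x^{2}}{2} + 6 works: f is exactly (dF/du)*(du/dx) for that inner function.
Check: d/dx[- 2 \log{\left(x^{4} + \frac{3 x^{2}}{2} + 6 \right)}] = \frac{- 16 x^{3} - 12 x}{2 x^{4} + 3 x^{2} + 12}, which equals f(x).

F(x) = - 2 \log{\left(x^{4} + \frac{3 x^{2}}{2} + 6 \right)} + C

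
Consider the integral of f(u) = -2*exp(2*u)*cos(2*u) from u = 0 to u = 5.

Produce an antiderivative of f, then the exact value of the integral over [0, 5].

A candidate is checked by its d/du: the result must match f(u).
F(u) = -exp(2*u)*sin(2*u)/2 - exp(2*u)*cos(2*u)/2 is an antiderivative of f.
Check: d/du[-exp(2*u)*sin(2*u)/2 - exp(2*u)*cos(2*u)/2] = -2*exp(2*u)*cos(2*u) = f(u).
F(5) = -exp(10)*sin(10)/2 - exp(10)*cos(10)/2; F(0) = -1/2.
Integral = F(5) - F(0) = 1/2 - exp(10)*sin(10)/2 - exp(10)*cos(10)/2.

Antiderivative: F(u) = -exp(2*u)*sin(2*u)/2 - exp(2*u)*cos(2*u)/2; value = 1/2 - exp(10)*sin(10)/2 - exp(10)*cos(10)/2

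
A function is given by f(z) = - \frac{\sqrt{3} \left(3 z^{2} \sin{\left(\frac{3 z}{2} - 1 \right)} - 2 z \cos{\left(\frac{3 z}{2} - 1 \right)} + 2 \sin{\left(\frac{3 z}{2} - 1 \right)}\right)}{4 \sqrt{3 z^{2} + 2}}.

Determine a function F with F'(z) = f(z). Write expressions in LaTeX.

Recognize the product-rule pattern: f = u'v + uv' with u = \frac{\sqrt{z^{2} + \frac{2}{3}}}{2}, v = \cos{\left(\frac{3 z}{2} - 1 \right)}, so integration by parts undoes it.
Check: d/dz[\frac{\sqrt{3} \sqrt{3 z^{2} + 2} \cos{\left(\frac{3 z}{2} - 1 \right)}}{6}] = \frac{- 3 \sqrt{3} z^{2} \sin{\left(\frac{3 z}{2} - 1 \right)} + 2 \sqrt{3} z \cos{\left(\frac{3 z}{2} - 1 \right)} - 2 \sqrt{3} \sin{\left(\frac{3 z}{2} - 1 \right)}}{4 \sqrt{3 z^{2} + 2}}, which equals f(z).

An antiderivative is F(z) = \frac{\sqrt{3} \sqrt{3 z^{2} + 2} \cos{\left(\frac{3 z}{2} - 1 \right)}}{6}.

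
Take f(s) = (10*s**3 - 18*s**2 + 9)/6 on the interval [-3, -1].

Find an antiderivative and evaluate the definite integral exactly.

Whatever form F(s) takes, F'(s) = f(s) is non-negotiable.
F(s) = s*(5*s**3 - 12*s**2 + 18)/12 is an antiderivative of f.
Check: d/ds[s*(5*s**3 - 12*s**2 + 18)/12] = 5*s**3/3 - 3*s**2 + 3/2, which equals f(s).
F(-1) = -1/12; F(-3) = 225/4.
Integral = F(-1) - F(-3) = -169/3.

Antiderivative: F(s) = s*(5*s**3 - 12*s**2 + 18)/12; value = -169/3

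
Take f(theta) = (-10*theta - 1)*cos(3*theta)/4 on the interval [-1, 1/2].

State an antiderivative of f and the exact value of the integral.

Antiderivative: F(theta) = (-30*theta*sin(3*theta) - 3*sin(3*theta) - 10*cos(3*theta))/36; value = -sin(3/2)/2 + 5*cos(3)/18 - 5*cos(3/2)/18 + 3*sin(3)/4

Whatever form F(theta) takes, F'(theta) = f(theta) is non-negotiable.
F(theta) = (-30*theta*sin(3*theta) - 3*sin(3*theta) - 10*cos(3*theta))/36 is an antiderivative of f.
Check: d/dtheta[(-30*theta*sin(3*theta) - 3*sin(3*theta) - 10*cos(3*theta))/36] = -5*theta*cos(3*theta)/2 - cos(3*theta)/4, which equals f(theta).
F(1/2) = -sin(3/2)/2 - 5*cos(3/2)/18; F(-1) = -3*sin(3)/4 - 5*cos(3)/18.
Integral = F(1/2) - F(-1) = -sin(3/2)/2 + 5*cos(3)/18 - 5*cos(3/2)/18 + 3*sin(3)/4.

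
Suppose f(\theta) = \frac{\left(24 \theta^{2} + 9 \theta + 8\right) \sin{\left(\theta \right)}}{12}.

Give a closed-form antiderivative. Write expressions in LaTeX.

An antiderivative is F(\theta) = - 2 \theta^{2} \cos{\left(\theta \right)} + 4 \theta \sin{\left(\theta \right)} - \frac{3 \theta \cos{\left(\theta \right)}}{4} + \frac{3 \sin{\left(\theta \right)}}{4} + \frac{10 \cos{\left(\theta \right)}}{3}.

Check any antiderivative F(\theta) by computing F'(\theta) and comparing it with f(\theta).
Check: d/d\theta[- 2 \theta^{2} \cos{\left(\theta \right)} + 4 \theta \sin{\left(\theta \right)} - \frac{3 \theta \cos{\left(\theta \right)}}{4} + \frac{3 \sin{\left(\theta \right)}}{4} + \frac{10 \cos{\left(\theta \right)}}{3}] = 2 \theta^{2} \sin{\left(\theta \right)} + \frac{3 \theta \sin{\left(\theta \right)}}{4} + \frac{2 \sin{\left(\theta \right)}}{3}, which equals f(\theta).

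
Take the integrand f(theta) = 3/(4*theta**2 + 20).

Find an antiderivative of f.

A first test for any F(theta): its theta-derivative must equal f(theta) identically.
Check: d/dtheta[3*sqrt(5)*atan(sqrt(5)*theta/5)/20] = 3/(4*theta**2 + 20) = f(theta).

An antiderivative is F(theta) = 3*sqrt(5)*atan(sqrt(5)*theta/5)/20.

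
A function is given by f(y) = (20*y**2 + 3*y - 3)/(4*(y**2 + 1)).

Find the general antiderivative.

Check any antiderivative F(y) by computing F'(y) and comparing it with f(y).
Check: d/dy[5*y + 3*log(y**2 + 1)/8 - 23*atan(y)/4] = (20*y**2 + 3*y - 3)/(4*y**2 + 4), which equals f(y).

F(y) = 5*y + 3*log(y**2 + 1)/8 - 23*atan(y)/4 + C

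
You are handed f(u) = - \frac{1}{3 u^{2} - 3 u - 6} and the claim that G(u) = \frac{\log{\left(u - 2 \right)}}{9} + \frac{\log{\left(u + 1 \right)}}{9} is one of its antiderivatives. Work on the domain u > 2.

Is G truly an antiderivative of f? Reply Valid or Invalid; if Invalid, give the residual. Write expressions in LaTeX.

d/du[G] = \frac{2 u - 1}{9 u^{2} - 9 u - 18}
d/du[G] - f(u) = \frac{2}{9 u - 18} != 0.

Invalid: d/du[G] - f = \frac{2}{9 u - 18}, which is not 0.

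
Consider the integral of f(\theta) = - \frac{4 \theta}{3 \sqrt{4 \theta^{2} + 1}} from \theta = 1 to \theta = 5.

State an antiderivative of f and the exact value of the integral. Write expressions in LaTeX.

The substitution u = 4 \theta^{2} + 1 works: f is exactly (dF/du)*(du/d\theta) for that inner function.
F(\theta) = - \frac{\sqrt{4 \theta^{2} + 1}}{3} is an antiderivative of f.
Check: d/d\theta[- \frac{\sqrt{4 \theta^{2} + 1}}{3}] = - \frac{4 \theta}{3 \sqrt{4 \theta^{2} + 1}} = f(\theta).
F(5) = - \frac{\sqrt{101}}{3}; F(1) = - \frac{\sqrt{5}}{3}.
Integral = F(5) - F(1) = - \frac{\sqrt{101}}{3} + \frac{\sqrt{5}}{3}.

Antiderivative: F(\theta) = - \frac{\sqrt{4 \theta^{2} + 1}}{3}; value = - \frac{\sqrt{101}}{3} + \frac{\sqrt{5}}{3}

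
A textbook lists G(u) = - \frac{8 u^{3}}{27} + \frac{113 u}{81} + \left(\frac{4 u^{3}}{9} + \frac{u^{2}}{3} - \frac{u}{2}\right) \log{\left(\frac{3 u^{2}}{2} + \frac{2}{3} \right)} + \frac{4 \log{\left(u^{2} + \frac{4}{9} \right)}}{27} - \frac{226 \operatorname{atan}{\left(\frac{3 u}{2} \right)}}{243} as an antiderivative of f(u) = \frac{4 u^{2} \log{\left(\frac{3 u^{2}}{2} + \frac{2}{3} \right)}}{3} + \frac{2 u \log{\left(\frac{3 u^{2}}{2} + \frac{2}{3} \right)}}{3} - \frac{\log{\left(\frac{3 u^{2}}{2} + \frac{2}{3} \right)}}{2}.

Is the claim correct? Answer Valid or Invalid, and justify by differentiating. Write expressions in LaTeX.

Invalid: d/du[G] - f = \frac{2 u}{3}, which is not 0.

d/du[G] = \frac{4 u^{2} \log{\left(9 u^{2} + 4 \right)}}{3} - \frac{4 u^{2} \log{\left(6 \right)}}{3} + \frac{2 u \log{\left(9 u^{2} + 4 \right)}}{3} - \frac{2 u \log{\left(6 \right)}}{3} + \frac{2 u}{3} - \frac{\log{\left(9 u^{2} + 4 \right)}}{2} + \frac{\log{\left(6 \right)}}{2}
d/du[G] - f(u) = \frac{2 u}{3} != 0.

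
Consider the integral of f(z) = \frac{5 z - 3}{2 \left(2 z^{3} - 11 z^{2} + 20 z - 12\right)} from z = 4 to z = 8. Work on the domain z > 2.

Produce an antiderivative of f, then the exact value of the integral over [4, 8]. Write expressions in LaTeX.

The denominator factors as 2 \left(z - 2\right)^{2} \left(2 z - 3\right); partial fractions split f into directly integrable pieces: \frac{9}{2 z - 3} - \frac{9}{2 \left(z - 2\right)} + \frac{7}{2 \left(z - 2\right)^{2}}.
F(z) = \frac{- 9 z \log{\left(z - 2 \right)} + 9 z \log{\left(z - \frac{3}{2} \right)} + 18 \log{\left(z - 2 \right)} - 18 \log{\left(z - \frac{3}{2} \right)} - 7}{2 z - 4} is an antiderivative of f.
Check: d/dz[\frac{- 9 z \log{\left(z - 2 \right)} + 9 z \log{\left(z - \frac{3}{2} \right)} + 18 \log{\left(z - 2 \right)} - 18 \log{\left(z - \frac{3}{2} \right)} - 7}{2 z - 4}] = \frac{5 z - 3}{4 z^{3} - 22 z^{2} + 40 z - 24}, which equals f(z).
F(8) = - \frac{9 \log{\left(6 \right)}}{2} - \frac{7}{12} + \frac{9 \log{\left(\frac{13}{2} \right)}}{2}; F(4) = - \frac{9 \log{\left(2 \right)}}{2} - \frac{7}{4} + \frac{9 \log{\left(\frac{5}{2} \right)}}{2}.
Integral = F(8) - F(4) = - \frac{9 \log{\left(6 \right)}}{2} - \frac{9 \log{\left(\frac{5}{2} \right)}}{2} + \frac{7}{6} + \frac{9 \log{\left(2 \right)}}{2} + \frac{9 \log{\left(\frac{13}{2} \right)}}{2}.

Antiderivative: F(z) = \frac{- 9 z \log{\left(z - 2 \right)} + 9 z \log{\left(z - \frac{3}{2} \right)} + 18 \log{\left(z - 2 \right)} - 18 \log{\left(z - \frac{3}{2} \right)} - 7}{2 z - 4}; value = - \frac{9 \log{\left(6 \right)}}{2} - \frac{9 \log{\left(\frac{5}{2} \right)}}{2} + \frac{7}{6} + \frac{9 \log{\left(2 \right)}}{2} + \frac{9 \log{\left(\frac{13}{2} \right)}}{2}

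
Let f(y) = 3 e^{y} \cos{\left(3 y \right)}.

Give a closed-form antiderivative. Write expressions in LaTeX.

An antiderivative is F(y) = \frac{9 e^{y} \sin{\left(3 y \right)}}{10} + \frac{3 e^{y} \cos{\left(3 y \right)}}{10}.

Any candidate F(y) must reproduce f(y) exactly when differentiated.
Check: d/dy[\frac{9 e^{y} \sin{\left(3 y \right)}}{10} + \frac{3 e^{y} \cos{\left(3 y \right)}}{10}] = 3 e^{y} \cos{\left(3 y \right)} = f(y).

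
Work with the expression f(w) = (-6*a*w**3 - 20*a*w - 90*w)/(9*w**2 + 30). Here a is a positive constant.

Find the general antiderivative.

Differentiate the proposed F(w) back; it has to land on f(w) exactly.
Check: d/dw[-(a*w**2 + 15*log(w**2/2 + 5/3))/3] = (-6*a*w**3 - 20*a*w - 90*w)/(9*w**2 + 30) = f(w).

F(w) = -(a*w**2 + 15*log(w**2/2 + 5/3))/3 + C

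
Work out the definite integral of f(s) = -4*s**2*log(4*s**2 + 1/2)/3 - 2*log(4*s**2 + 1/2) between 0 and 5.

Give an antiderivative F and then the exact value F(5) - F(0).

Integrate term by term and add the pieces.
F(s) = -4*s**3*log(4*s**2 + 1/2)/9 + 8*s**3/27 - 2*s*log(4*s**2 + 1/2) + 35*s/9 - 35*sqrt(2)*atan(2*sqrt(2)*s)/36 is an antiderivative of f.
Check: d/ds[-4*s**3*log(4*s**2 + 1/2)/9 + 8*s**3/27 - 2*s*log(4*s**2 + 1/2) + 35*s/9 - 35*sqrt(2)*atan(2*sqrt(2)*s)/36] = -4*s**2*log(4*s**2 + 1/2)/3 - 2*log(4*s**2 + 1/2) = f(s).
F(5) = -590*log(201/2)/9 - 35*sqrt(2)*atan(10*sqrt(2))/36 + 1525/27; F(0) = 0.
Integral = F(5) - F(0) = -590*log(201/2)/9 - 35*sqrt(2)*atan(10*sqrt(2))/36 + 1525/27.

Antiderivative: F(s) = -4*s**3*log(4*s**2 + 1/2)/9 + 8*s**3/27 - 2*s*log(4*s**2 + 1/2) + 35*s/9 - 35*sqrt(2)*atan(2*sqrt(2)*s)/36; value = -590*log(201/2)/9 - 35*sqrt(2)*atan(10*sqrt(2))/36 + 1525/27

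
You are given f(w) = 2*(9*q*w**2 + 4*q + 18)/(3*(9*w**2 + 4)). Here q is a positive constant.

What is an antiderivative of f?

An antiderivative is F(w) = 2*(q*w + 3*atan(3*w/2))/3.

Recover f(w) by differentiating a candidate F(w); any mismatch rules it out.
Check: d/dw[2*(q*w + 3*atan(3*w/2))/3] = (18*q*w**2 + 8*q + 36)/(27*w**2 + 12), which equals f(w).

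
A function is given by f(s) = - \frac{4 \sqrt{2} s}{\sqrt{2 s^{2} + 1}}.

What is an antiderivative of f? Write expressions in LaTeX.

The substitution u = 4 s^{2} + 2 works: f is exactly (dF/du)*(du/ds) for that inner function.
Check: d/ds[- 2 \sqrt{2} \sqrt{2 s^{2} + 1}] = - \frac{4 \sqrt{2} s}{\sqrt{2 s^{2} + 1}} = f(s).

An antiderivative is F(s) = - 2 \sqrt{2} \sqrt{2 s^{2} + 1}.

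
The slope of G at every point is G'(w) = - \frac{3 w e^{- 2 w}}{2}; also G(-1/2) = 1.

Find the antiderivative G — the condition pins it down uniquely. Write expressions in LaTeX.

G(w) = \frac{\left(6 w + 8 e^{2 w} + 3\right) e^{- 2 w}}{8}

G'(w) has the shape u'v + uv' for u = \frac{3 w}{4} + \frac{3}{8} and v = e^{- 2 w} — it is the derivative of the product u*v.
A general antiderivative is \frac{\left(6 w + 3\right) e^{- 2 w}}{8} + C.
The condition gives C = 1 - (0) = 1.
So G(w) = \frac{\left(6 w + 8 e^{2 w} + 3\right) e^{- 2 w}}{8}.
Check: d/dw[\frac{\left(6 w + 8 e^{2 w} + 3\right) e^{- 2 w}}{8}] = - \frac{3 w e^{- 2 w}}{2} = G'(w).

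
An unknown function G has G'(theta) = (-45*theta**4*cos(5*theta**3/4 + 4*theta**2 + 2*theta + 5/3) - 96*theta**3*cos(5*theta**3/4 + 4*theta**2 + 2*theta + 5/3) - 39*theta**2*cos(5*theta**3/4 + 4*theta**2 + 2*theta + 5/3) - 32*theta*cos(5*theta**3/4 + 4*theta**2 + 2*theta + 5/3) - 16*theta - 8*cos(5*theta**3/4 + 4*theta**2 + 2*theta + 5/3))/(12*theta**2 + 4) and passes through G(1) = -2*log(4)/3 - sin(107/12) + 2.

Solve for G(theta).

The proposed G(theta) is checked by its d/dtheta: the result must match the given G'(theta).
A general antiderivative is -2*log(3*theta**2 + 1)/3 - sin(5*theta**3/4 + 4*theta**2 + 2*theta + 5/3) + C.
The condition gives C = -2*log(4)/3 - sin(107/12) + 2 - (-2*log(4)/3 - sin(107/12)) = 2.
So G(theta) = -2*log(3*theta**2 + 1)/3 - sin(5*theta**3/4 + 4*theta**2 + 2*theta + 5/3) + 2.
Check: d/dtheta[-2*log(3*theta**2 + 1)/3 - sin(5*theta**3/4 + 4*theta**2 + 2*theta + 5/3) + 2] = (-45*theta**4*cos(5*theta**3/4 + 4*theta**2 + 2*theta + 5/3) - 96*theta**3*cos(5*theta**3/4 + 4*theta**2 + 2*theta + 5/3) - 39*theta**2*cos(5*theta**3/4 + 4*theta**2 + 2*theta + 5/3) - 32*theta*cos(5*theta**3/4 + 4*theta**2 + 2*theta + 5/3) - 16*theta - 8*cos(5*theta**3/4 + 4*theta**2 + 2*theta + 5/3))/(12*theta**2 + 4) = G'(theta).

G(theta) = -2*log(3*theta**2 + 1)/3 - sin(5*theta**3/4 + 4*theta**2 + 2*theta + 5/3) + 2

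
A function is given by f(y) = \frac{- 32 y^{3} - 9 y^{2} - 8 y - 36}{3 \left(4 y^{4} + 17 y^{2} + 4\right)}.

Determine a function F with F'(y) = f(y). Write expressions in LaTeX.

A candidate is checked by its d/dy: the result must match f(y).
Check: d/dy[\frac{- 8 \log{\left(\frac{y^{2}}{2} + 2 \right)} - 9 \operatorname{atan}{\left(2 y \right)}}{6}] = \frac{- 32 y^{3} - 9 y^{2} - 8 y - 36}{12 y^{4} + 51 y^{2} + 12}, which equals f(y).

An antiderivative is F(y) = \frac{- 8 \log{\left(\frac{y^{2}}{2} + 2 \right)} - 9 \operatorname{atan}{\left(2 y \right)}}{6}.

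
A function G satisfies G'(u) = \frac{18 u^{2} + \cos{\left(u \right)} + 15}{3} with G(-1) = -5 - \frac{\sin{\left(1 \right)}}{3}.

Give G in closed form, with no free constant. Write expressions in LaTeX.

Any candidate G(u) must reproduce the stated G'(u) exactly.
A general antiderivative is 2 u^{3} + 5 u + \frac{\sin{\left(u \right)}}{3} + C.
The condition gives C = -5 - \frac{\sin{\left(1 \right)}}{3} - (-7 - \frac{\sin{\left(1 \right)}}{3}) = 2.
So G(u) = 2 u^{3} + 5 u + \frac{\sin{\left(u \right)}}{3} + 2.
Check: d/du[2 u^{3} + 5 u + \frac{\sin{\left(u \right)}}{3} + 2] = 6 u^{2} + \frac{\cos{\left(u \right)}}{3} + 5, which equals G'(u).

G(u) = 2 u^{3} + 5 u + \frac{\sin{\left(u \right)}}{3} + 2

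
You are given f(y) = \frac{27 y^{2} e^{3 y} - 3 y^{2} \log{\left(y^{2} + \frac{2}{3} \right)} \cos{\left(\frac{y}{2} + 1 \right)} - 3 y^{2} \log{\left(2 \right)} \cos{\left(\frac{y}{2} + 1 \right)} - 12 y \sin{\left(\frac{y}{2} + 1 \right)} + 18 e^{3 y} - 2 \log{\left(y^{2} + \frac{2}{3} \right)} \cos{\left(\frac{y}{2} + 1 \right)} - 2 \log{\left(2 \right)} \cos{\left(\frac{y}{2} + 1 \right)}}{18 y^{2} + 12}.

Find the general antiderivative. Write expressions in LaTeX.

Whatever form F(y) takes, F'(y) = f(y) is non-negotiable.
Check: d/dy[\frac{3 e^{3 y} - 2 \log{\left(2 y^{2} + \frac{4}{3} \right)} \sin{\left(\frac{y}{2} + 1 \right)}}{6}] = \frac{27 y^{2} e^{3 y} - 3 y^{2} \log{\left(y^{2} + \frac{2}{3} \right)} \cos{\left(\frac{y}{2} + 1 \right)} - 3 y^{2} \log{\left(2 \right)} \cos{\left(\frac{y}{2} + 1 \right)} - 12 y \sin{\left(\frac{y}{2} + 1 \right)} + 18 e^{3 y} - 2 \log{\left(y^{2} + \frac{2}{3} \right)} \cos{\left(\frac{y}{2} + 1 \right)} - 2 \log{\left(2 \right)} \cos{\left(\frac{y}{2} + 1 \right)}}{18 y^{2} + 12} = f(y).

F(y) = \frac{3 e^{3 y} - 2 \log{\left(2 y^{2} + \frac{4}{3} \right)} \sin{\left(\frac{y}{2} + 1 \right)}}{6} + C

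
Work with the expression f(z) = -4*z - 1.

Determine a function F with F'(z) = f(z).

Differentiate the proposed F(z) back; it has to land on f(z) exactly.
Check: d/dz[-(8*z**2 + 4*z + 1)/4] = -4*z - 1 = f(z).

An antiderivative is F(z) = -(8*z**2 + 4*z + 1)/4.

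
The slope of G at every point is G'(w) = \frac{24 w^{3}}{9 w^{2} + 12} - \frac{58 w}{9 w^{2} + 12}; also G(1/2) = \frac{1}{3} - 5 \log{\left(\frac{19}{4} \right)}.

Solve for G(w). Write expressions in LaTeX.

G(w) = \frac{4 w^{2}}{3} - 5 \log{\left(3 w^{2} + 4 \right)}

The integrand splits into summands that can be handled one at a time.
A general antiderivative is \frac{4 w^{2}}{3} - 5 \log{\left(3 w^{2} + 4 \right)} + C.
The condition gives C = \frac{1}{3} - 5 \log{\left(\frac{19}{4} \right)} - (\frac{1}{3} - 5 \log{\left(\frac{19}{4} \right)}) = 0.
So G(w) = \frac{4 w^{2}}{3} - 5 \log{\left(3 w^{2} + 4 \right)}.
Check: d/dw[\frac{4 w^{2}}{3} - 5 \log{\left(3 w^{2} + 4 \right)}] = \frac{24 w^{3} - 58 w}{9 w^{2} + 12}, which equals G'(w).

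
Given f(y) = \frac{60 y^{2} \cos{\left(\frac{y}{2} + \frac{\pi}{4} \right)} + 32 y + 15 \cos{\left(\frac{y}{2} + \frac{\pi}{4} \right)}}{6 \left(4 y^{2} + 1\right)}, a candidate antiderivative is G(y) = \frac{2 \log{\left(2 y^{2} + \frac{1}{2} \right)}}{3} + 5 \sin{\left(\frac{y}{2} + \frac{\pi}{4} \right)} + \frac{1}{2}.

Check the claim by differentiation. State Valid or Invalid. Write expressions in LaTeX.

d/dy[G] = \frac{60 y^{2} \cos{\left(\frac{y}{2} + \frac{\pi}{4} \right)} + 32 y + 15 \cos{\left(\frac{y}{2} + \frac{\pi}{4} \right)}}{24 y^{2} + 6}
This equals f(y) exactly, so the claim holds.

Valid: G'(y) = f(y).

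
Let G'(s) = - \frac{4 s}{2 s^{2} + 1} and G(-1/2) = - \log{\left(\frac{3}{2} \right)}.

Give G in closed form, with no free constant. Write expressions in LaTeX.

G(s) = - \log{\left(2 s^{2} + 1 \right)}

G'(s) matches the chain-rule pattern g'(h)*h' with inner function h(s) = 2 s^{2} + 1; substituting u = h(s) collapses the integral.
A general antiderivative is - \log{\left(2 s^{2} + 1 \right)} + C.
The condition gives C = - \log{\left(\frac{3}{2} \right)} - (- \log{\left(\frac{3}{2} \right)}) = 0.
So G(s) = - \log{\left(2 s^{2} + 1 \right)}.
Check: d/ds[- \log{\left(2 s^{2} + 1 \right)}] = - \frac{4 s}{2 s^{2} + 1} = G'(s).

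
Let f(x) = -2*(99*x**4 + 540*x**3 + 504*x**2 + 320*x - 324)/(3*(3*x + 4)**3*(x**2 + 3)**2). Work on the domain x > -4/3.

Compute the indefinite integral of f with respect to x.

For F(x) to be correct the identity F'(x) - f(x) = 0 must hold.
Check: d/dx[5/(3*(x**2 + 3)) - 4/(3*x + 4)**2] = (-198*x**4 - 1080*x**3 - 1008*x**2 - 640*x + 648)/(81*x**7 + 324*x**6 + 918*x**5 + 2136*x**4 + 3321*x**3 + 4068*x**2 + 3888*x + 1728), which equals f(x).

F(x) = 5/(3*(x**2 + 3)) - 4/(3*x + 4)**2 + C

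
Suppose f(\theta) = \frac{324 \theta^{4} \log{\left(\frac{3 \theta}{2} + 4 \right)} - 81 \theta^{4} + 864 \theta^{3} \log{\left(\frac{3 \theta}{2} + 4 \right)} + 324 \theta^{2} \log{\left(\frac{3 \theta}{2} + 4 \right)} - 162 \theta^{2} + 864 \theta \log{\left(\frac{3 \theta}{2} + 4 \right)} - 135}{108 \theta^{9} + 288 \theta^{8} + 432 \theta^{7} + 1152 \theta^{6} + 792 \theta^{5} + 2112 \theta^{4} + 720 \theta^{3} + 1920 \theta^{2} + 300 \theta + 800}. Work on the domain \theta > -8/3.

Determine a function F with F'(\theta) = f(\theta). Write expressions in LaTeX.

An antiderivative is F(\theta) = - \frac{9 \log{\left(\frac{3 \theta}{2} + 4 \right)}}{12 \theta^{4} + 24 \theta^{2} + 20}.

f has the shape u'v + uv' for u = - \frac{3}{4 \left(\theta^{4} + 2 \theta^{2} + \frac{5}{3}\right)} and v = \log{\left(\frac{3 \theta}{2} + 4 \right)} — it is the derivative of the product u*v.
Check: d/d\theta[- \frac{9 \log{\left(\frac{3 \theta}{2} + 4 \right)}}{12 \theta^{4} + 24 \theta^{2} + 20}] = \frac{324 \theta^{4} \log{\left(\frac{3 \theta}{2} + 4 \right)} - 81 \theta^{4} + 864 \theta^{3} \log{\left(\frac{3 \theta}{2} + 4 \right)} + 324 \theta^{2} \log{\left(\frac{3 \theta}{2} + 4 \right)} - 162 \theta^{2} + 864 \theta \log{\left(\frac{3 \theta}{2} + 4 \right)} - 135}{108 \theta^{9} + 288 \theta^{8} + 432 \theta^{7} + 1152 \theta^{6} + 792 \theta^{5} + 2112 \theta^{4} + 720 \theta^{3} + 1920 \theta^{2} + 300 \theta + 800} = f(\theta).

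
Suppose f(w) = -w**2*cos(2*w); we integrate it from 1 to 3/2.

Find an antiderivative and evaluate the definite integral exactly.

Antiderivative: F(w) = -w**2*sin(2*w)/2 - w*cos(2*w)/2 + sin(2*w)/4; value = cos(2)/2 - 7*sin(3)/8 + sin(2)/4 - 3*cos(3)/4

A candidate is checked by its d/dw: the result must match f(w).
F(w) = -w**2*sin(2*w)/2 - w*cos(2*w)/2 + sin(2*w)/4 is an antiderivative of f.
Check: d/dw[-w**2*sin(2*w)/2 - w*cos(2*w)/2 + sin(2*w)/4] = -w**2*cos(2*w) = f(w).
F(3/2) = -7*sin(3)/8 - 3*cos(3)/4; F(1) = -sin(2)/4 - cos(2)/2.
Integral = F(3/2) - F(1) = cos(2)/2 - 7*sin(3)/8 + sin(2)/4 - 3*cos(3)/4.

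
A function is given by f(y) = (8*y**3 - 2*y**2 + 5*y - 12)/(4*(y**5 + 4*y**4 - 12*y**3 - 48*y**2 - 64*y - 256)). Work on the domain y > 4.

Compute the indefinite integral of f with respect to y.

F(y) = (305*y*log(y - 4) - 513*y*log(y + 4) + 104*y*log(y**2 + 4) + 124*y*atan(y/2) + 1220*log(y - 4) - 2052*log(y + 4) + 416*log(y**2 + 4) + 496*atan(y/2) - 2880)/(3200*y + 12800) + C

The denominator factors as 4*(y - 4)*(y + 4)**2*(y**2 + 4); partial fractions split f into directly integrable pieces: (26*y + 31)/(400*(y**2 + 4)) - 513/(3200*(y + 4)) + 9/(10*(y + 4)**2) + 61/(640*(y - 4)).
Check: d/dy[(305*y*log(y - 4) - 513*y*log(y + 4) + 104*y*log(y**2 + 4) + 124*y*atan(y/2) + 1220*log(y - 4) - 2052*log(y + 4) + 416*log(y**2 + 4) + 496*atan(y/2) - 2880)/(3200*y + 12800)] = (8*y**3 - 2*y**2 + 5*y - 12)/(4*y**5 + 16*y**4 - 48*y**3 - 192*y**2 - 256*y - 1024), which equals f(y).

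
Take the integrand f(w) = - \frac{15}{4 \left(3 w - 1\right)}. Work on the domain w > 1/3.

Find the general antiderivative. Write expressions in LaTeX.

Since d/dw undoes antidifferentiation here, F'(w) = f(w) is required of F(w).
Check: d/dw[- \frac{5 \log{\left(\frac{3 w}{2} - \frac{1}{2} \right)}}{4}] = - \frac{15}{12 w - 4}, which equals f(w).

F(w) = - \frac{5 \log{\left(\frac{3 w}{2} - \frac{1}{2} \right)}}{4} + C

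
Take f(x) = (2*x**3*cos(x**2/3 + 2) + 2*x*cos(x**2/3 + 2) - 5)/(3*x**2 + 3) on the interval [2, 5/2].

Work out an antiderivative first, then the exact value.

For F(x) to be correct the identity F'(x) - f(x) = 0 must hold.
F(x) = sin(x**2/3 + 2) - 5*atan(x)/3 is an antiderivative of f.
Check: d/dx[sin(x**2/3 + 2) - 5*atan(x)/3] = (2*x**3*cos(x**2/3 + 2) + 2*x*cos(x**2/3 + 2) - 5)/(3*x**2 + 3) = f(x).
F(5/2) = -5*atan(5/2)/3 + sin(49/12); F(2) = -5*atan(2)/3 + sin(10/3).
Integral = F(5/2) - F(2) = -5*atan(5/2)/3 + sin(49/12) - sin(10/3) + 5*atan(2)/3.

Antiderivative: F(x) = sin(x**2/3 + 2) - 5*atan(x)/3; value = -5*atan(5/2)/3 + sin(49/12) - sin(10/3) + 5*atan(2)/3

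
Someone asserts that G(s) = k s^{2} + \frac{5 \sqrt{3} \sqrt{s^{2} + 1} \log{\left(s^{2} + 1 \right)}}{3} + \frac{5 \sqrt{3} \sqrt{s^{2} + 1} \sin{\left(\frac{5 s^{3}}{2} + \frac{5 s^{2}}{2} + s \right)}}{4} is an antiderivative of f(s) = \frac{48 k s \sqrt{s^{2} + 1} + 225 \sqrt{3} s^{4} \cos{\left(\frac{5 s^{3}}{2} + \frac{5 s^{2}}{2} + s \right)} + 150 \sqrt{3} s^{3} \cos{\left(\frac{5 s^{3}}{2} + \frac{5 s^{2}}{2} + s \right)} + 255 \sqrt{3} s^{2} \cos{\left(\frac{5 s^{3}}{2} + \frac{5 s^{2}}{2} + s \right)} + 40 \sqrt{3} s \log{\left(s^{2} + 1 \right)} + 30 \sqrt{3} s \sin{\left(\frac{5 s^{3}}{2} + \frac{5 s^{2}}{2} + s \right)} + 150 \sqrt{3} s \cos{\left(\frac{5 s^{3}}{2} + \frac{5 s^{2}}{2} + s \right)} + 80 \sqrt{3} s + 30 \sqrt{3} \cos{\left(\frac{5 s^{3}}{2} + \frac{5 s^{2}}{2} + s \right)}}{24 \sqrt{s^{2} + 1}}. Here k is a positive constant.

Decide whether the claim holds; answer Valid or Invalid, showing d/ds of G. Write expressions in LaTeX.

Valid - the claim checks out under differentiation.

d/ds[G] = \frac{48 k s \sqrt{s^{2} + 1} + 225 \sqrt{3} s^{4} \cos{\left(\frac{5 s^{3}}{2} + \frac{5 s^{2}}{2} + s \right)} + 150 \sqrt{3} s^{3} \cos{\left(\frac{5 s^{3}}{2} + \frac{5 s^{2}}{2} + s \right)} + 255 \sqrt{3} s^{2} \cos{\left(\frac{5 s^{3}}{2} + \frac{5 s^{2}}{2} + s \right)} + 40 \sqrt{3} s \log{\left(s^{2} + 1 \right)} + 30 \sqrt{3} s \sin{\left(\frac{5 s^{3}}{2} + \frac{5 s^{2}}{2} + s \right)} + 150 \sqrt{3} s \cos{\left(\frac{5 s^{3}}{2} + \frac{5 s^{2}}{2} + s \right)} + 80 \sqrt{3} s + 30 \sqrt{3} \cos{\left(\frac{5 s^{3}}{2} + \frac{5 s^{2}}{2} + s \right)}}{24 \sqrt{s^{2} + 1}}
This equals f(s) exactly, so the claim holds.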